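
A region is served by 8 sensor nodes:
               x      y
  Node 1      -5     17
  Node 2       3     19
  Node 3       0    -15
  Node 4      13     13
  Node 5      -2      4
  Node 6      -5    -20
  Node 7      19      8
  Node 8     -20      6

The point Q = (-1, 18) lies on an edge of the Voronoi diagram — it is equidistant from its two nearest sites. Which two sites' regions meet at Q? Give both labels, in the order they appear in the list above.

Squared distances from Q to each site:
d²(Q, Node 1) = (-1−(-5))² + (18−17)² = 16 + 1 = 17
d²(Q, Node 2) = (-1−3)² + (18−19)² = 16 + 1 = 17
d²(Q, Node 3) = (-1−0)² + (18−(-15))² = 1 + 1089 = 1090
d²(Q, Node 4) = (-1−13)² + (18−13)² = 196 + 25 = 221
d²(Q, Node 5) = (-1−(-2))² + (18−4)² = 1 + 196 = 197
d²(Q, Node 6) = (-1−(-5))² + (18−(-20))² = 16 + 1444 = 1460
d²(Q, Node 7) = (-1−19)² + (18−8)² = 400 + 100 = 500
d²(Q, Node 8) = (-1−(-20))² + (18−6)² = 361 + 144 = 505
Q is equidistant from Node 1 and Node 2 (both at squared distance 17), and every other site is strictly farther — so Q lies on the Node 1–Node 2 Voronoi edge.

Node 1 and Node 2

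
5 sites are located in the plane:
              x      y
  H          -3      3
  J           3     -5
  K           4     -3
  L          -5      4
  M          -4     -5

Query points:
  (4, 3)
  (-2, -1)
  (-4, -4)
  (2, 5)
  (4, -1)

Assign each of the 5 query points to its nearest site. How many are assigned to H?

2

(4, 3) — d² to each: H:49, J:65, K:36, L:82, M:128 → nearest is K
(-2, -1) — d² to each: H:17, J:41, K:40, L:34, M:20 → nearest is H
(-4, -4) — d² to each: H:50, J:50, K:65, L:65, M:1 → nearest is M
(2, 5) — d² to each: H:29, J:101, K:68, L:50, M:136 → nearest is H
(4, -1) — d² to each: H:65, J:17, K:4, L:106, M:80 → nearest is K
2 of the 5 points have H as nearest.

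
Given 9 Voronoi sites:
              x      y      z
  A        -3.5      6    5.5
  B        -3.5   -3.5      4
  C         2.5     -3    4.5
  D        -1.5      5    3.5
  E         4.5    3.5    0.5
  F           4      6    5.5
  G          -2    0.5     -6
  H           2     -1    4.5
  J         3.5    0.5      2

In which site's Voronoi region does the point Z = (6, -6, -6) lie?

Compare squared distances (the ordering matches that of the actual distances):
|ZA|² = (6−(-3.5))² + (-6−6)² + (-6−5.5)² = 90.25 + 144 + 132.25 = 366.5
|ZB|² = (6−(-3.5))² + (-6−(-3.5))² + (-6−4)² = 90.25 + 6.25 + 100 = 196.5
|ZC|² = (6−2.5)² + (-6−(-3))² + (-6−4.5)² = 12.25 + 9 + 110.25 = 131.5
|ZD|² = (6−(-1.5))² + (-6−5)² + (-6−3.5)² = 56.25 + 121 + 90.25 = 267.5
|ZE|² = (6−4.5)² + (-6−3.5)² + (-6−0.5)² = 2.25 + 90.25 + 42.25 = 134.75
|ZF|² = (6−4)² + (-6−6)² + (-6−5.5)² = 4 + 144 + 132.25 = 280.25
|ZG|² = (6−(-2))² + (-6−0.5)² + (-6−(-6))² = 64 + 42.25 + 0 = 106.25
|ZH|² = (6−2)² + (-6−(-1))² + (-6−4.5)² = 16 + 25 + 110.25 = 151.25
|ZJ|² = (6−3.5)² + (-6−0.5)² + (-6−2)² = 6.25 + 42.25 + 64 = 112.5
G is nearest.

G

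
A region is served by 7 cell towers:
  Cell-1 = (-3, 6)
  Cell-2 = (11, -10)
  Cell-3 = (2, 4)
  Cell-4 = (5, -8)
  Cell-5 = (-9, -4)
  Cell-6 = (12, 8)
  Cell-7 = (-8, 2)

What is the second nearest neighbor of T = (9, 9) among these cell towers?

Cell-3

Squared Euclidean distances:
d²(T, Cell-1) = (9−(-3))² + (9−6)² = 144 + 9 = 153
d²(T, Cell-2) = (9−11)² + (9−(-10))² = 4 + 361 = 365
d²(T, Cell-3) = (9−2)² + (9−4)² = 49 + 25 = 74
d²(T, Cell-4) = (9−5)² + (9−(-8))² = 16 + 289 = 305
d²(T, Cell-5) = (9−(-9))² + (9−(-4))² = 324 + 169 = 493
d²(T, Cell-6) = (9−12)² + (9−8)² = 9 + 1 = 10
d²(T, Cell-7) = (9−(-8))² + (9−2)² = 289 + 49 = 338
Sorted ascending: Cell-6, Cell-3, Cell-1, … — the second-nearest is Cell-3.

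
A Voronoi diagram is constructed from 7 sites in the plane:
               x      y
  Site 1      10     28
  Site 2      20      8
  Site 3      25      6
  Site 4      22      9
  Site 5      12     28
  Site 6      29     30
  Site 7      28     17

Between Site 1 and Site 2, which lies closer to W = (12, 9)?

Site 2

Compare squared distances:
d²(W, Site 1) = (12−10)² + (9−28)² = 4 + 361 = 365
d²(W, Site 2) = (12−20)² + (9−8)² = 64 + 1 = 65
365 > 65, so Site 2 is closer.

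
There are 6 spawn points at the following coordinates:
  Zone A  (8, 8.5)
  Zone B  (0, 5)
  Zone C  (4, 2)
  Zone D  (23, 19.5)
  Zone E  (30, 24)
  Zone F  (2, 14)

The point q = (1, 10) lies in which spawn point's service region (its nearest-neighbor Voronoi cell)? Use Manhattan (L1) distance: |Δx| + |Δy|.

Zone F

d(q, Zone A) = |1−8| + |10−8.5| = 7 + 1.5 = 8.5
d(q, Zone B) = |1−0| + |10−5| = 1 + 5 = 6
d(q, Zone C) = |1−4| + |10−2| = 3 + 8 = 11
d(q, Zone D) = |1−23| + |10−19.5| = 22 + 9.5 = 31.5
d(q, Zone E) = |1−30| + |10−24| = 29 + 14 = 43
d(q, Zone F) = |1−2| + |10−14| = 1 + 4 = 5
Minimum is at Zone F.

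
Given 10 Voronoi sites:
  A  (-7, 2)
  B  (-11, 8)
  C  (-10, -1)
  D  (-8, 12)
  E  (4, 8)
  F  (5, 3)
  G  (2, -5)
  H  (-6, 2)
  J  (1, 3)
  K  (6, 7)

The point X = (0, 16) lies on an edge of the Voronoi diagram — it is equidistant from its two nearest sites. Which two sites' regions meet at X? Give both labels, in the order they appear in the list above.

Squared distances from X to each site:
|XA|² = (0−(-7))² + (16−2)² = 49 + 196 = 245
|XB|² = (0−(-11))² + (16−8)² = 121 + 64 = 185
|XC|² = (0−(-10))² + (16−(-1))² = 100 + 289 = 389
|XD|² = (0−(-8))² + (16−12)² = 64 + 16 = 80
|XE|² = (0−4)² + (16−8)² = 16 + 64 = 80
|XF|² = (0−5)² + (16−3)² = 25 + 169 = 194
|XG|² = (0−2)² + (16−(-5))² = 4 + 441 = 445
|XH|² = (0−(-6))² + (16−2)² = 36 + 196 = 232
|XJ|² = (0−1)² + (16−3)² = 1 + 169 = 170
|XK|² = (0−6)² + (16−7)² = 36 + 81 = 117
X is equidistant from D and E (both at squared distance 80), and every other site is strictly farther — so X lies on the D–E Voronoi edge.

D and E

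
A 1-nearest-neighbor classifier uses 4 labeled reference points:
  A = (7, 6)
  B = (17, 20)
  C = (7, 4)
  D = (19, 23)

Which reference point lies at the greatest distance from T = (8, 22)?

Compare squared distances (the ordering matches that of the actual distances):
|TA|² = 1 + 256 = 257
|TB|² = 81 + 4 = 85
|TC|² = 1 + 324 = 325
|TD|² = 121 + 1 = 122
The largest is to C.

C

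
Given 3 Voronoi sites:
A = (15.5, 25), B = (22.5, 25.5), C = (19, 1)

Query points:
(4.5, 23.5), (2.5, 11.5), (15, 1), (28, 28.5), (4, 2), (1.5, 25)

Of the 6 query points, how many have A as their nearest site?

(4.5, 23.5) — d² to each: A:123.25, B:328, C:716.5 → nearest is A
(2.5, 11.5) — d² to each: A:351.25, B:596, C:382.5 → nearest is A
(15, 1) — d² to each: A:576.25, B:656.5, C:16 → nearest is C
(28, 28.5) — d² to each: A:168.5, B:39.25, C:837.25 → nearest is B
(4, 2) — d² to each: A:661.25, B:894.5, C:226 → nearest is C
(1.5, 25) — d² to each: A:196, B:441.25, C:882.25 → nearest is A
3 of the 6 points have A as nearest.

3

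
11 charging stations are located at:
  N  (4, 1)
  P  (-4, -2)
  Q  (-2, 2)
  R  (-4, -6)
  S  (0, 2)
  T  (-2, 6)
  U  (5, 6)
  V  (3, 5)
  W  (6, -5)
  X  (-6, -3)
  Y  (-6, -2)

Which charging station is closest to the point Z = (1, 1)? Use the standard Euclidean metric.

S

Since √ is increasing, it suffices to compare squared distances:
|ZN|² = 9 + 0 = 9
|ZP|² = 25 + 9 = 34
|ZQ|² = 9 + 1 = 10
|ZR|² = 25 + 49 = 74
|ZS|² = 1 + 1 = 2
|ZT|² = 9 + 25 = 34
|ZU|² = 16 + 25 = 41
|ZV|² = 4 + 16 = 20
|ZW|² = 25 + 36 = 61
|ZX|² = 49 + 16 = 65
|ZY|² = 49 + 9 = 58
S is nearest.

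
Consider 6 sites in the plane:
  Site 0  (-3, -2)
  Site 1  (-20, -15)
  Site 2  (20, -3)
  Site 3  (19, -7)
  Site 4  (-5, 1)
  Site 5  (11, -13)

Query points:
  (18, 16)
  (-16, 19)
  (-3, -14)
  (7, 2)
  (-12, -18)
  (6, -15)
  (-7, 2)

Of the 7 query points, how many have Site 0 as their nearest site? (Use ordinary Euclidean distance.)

(18, 16) — d² to each: Site 0:765, Site 1:2405, Site 2:365, Site 3:530, Site 4:754, Site 5:890 → nearest is Site 2
(-16, 19) — d² to each: Site 0:610, Site 1:1172, Site 2:1780, Site 3:1901, Site 4:445, Site 5:1753 → nearest is Site 4
(-3, -14) — d² to each: Site 0:144, Site 1:290, Site 2:650, Site 3:533, Site 4:229, Site 5:197 → nearest is Site 0
(7, 2) — d² to each: Site 0:116, Site 1:1018, Site 2:194, Site 3:225, Site 4:145, Site 5:241 → nearest is Site 0
(-12, -18) — d² to each: Site 0:337, Site 1:73, Site 2:1249, Site 3:1082, Site 4:410, Site 5:554 → nearest is Site 1
(6, -15) — d² to each: Site 0:250, Site 1:676, Site 2:340, Site 3:233, Site 4:377, Site 5:29 → nearest is Site 5
(-7, 2) — d² to each: Site 0:32, Site 1:458, Site 2:754, Site 3:757, Site 4:5, Site 5:549 → nearest is Site 4
2 of the 7 points have Site 0 as nearest.

2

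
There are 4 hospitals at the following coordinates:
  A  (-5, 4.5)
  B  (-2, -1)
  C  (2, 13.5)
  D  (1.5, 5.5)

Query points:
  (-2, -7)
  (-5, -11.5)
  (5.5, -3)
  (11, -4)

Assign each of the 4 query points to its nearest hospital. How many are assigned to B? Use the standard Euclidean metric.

(-2, -7) — d² to each: A:141.25, B:36, C:436.25, D:168.5 → nearest is B
(-5, -11.5) — d² to each: A:256, B:119.25, C:674, D:331.25 → nearest is B
(5.5, -3) — d² to each: A:166.5, B:60.25, C:284.5, D:88.25 → nearest is B
(11, -4) — d² to each: A:328.25, B:178, C:387.25, D:180.5 → nearest is B
4 of the 4 points have B as nearest.

4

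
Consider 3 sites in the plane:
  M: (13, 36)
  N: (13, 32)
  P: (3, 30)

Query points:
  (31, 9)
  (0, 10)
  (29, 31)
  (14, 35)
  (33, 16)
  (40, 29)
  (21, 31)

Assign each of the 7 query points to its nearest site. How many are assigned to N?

5

(31, 9) — d² to each: M:1053, N:853, P:1225 → nearest is N
(0, 10) — d² to each: M:845, N:653, P:409 → nearest is P
(29, 31) — d² to each: M:281, N:257, P:677 → nearest is N
(14, 35) — d² to each: M:2, N:10, P:146 → nearest is M
(33, 16) — d² to each: M:800, N:656, P:1096 → nearest is N
(40, 29) — d² to each: M:778, N:738, P:1370 → nearest is N
(21, 31) — d² to each: M:89, N:65, P:325 → nearest is N
5 of the 7 points have N as nearest.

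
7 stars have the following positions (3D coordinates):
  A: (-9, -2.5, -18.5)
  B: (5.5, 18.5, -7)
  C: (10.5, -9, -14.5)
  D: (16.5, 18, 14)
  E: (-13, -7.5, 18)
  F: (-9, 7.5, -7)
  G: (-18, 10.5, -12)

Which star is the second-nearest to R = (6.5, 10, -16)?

Since √ is increasing, it suffices to compare squared distances:
|RA|² = (6.5−(-9))² + (10−(-2.5))² + (-16−(-18.5))² = 240.25 + 156.25 + 6.25 = 402.75
|RB|² = (6.5−5.5)² + (10−18.5)² + (-16−(-7))² = 1 + 72.25 + 81 = 154.25
|RC|² = (6.5−10.5)² + (10−(-9))² + (-16−(-14.5))² = 16 + 361 + 2.25 = 379.25
|RD|² = (6.5−16.5)² + (10−18)² + (-16−14)² = 100 + 64 + 900 = 1064
|RE|² = (6.5−(-13))² + (10−(-7.5))² + (-16−18)² = 380.25 + 306.25 + 1156 = 1842.5
|RF|² = (6.5−(-9))² + (10−7.5)² + (-16−(-7))² = 240.25 + 6.25 + 81 = 327.5
|RG|² = (6.5−(-18))² + (10−10.5)² + (-16−(-12))² = 600.25 + 0.25 + 16 = 616.5
Sorted ascending: B, F, C, … — the second-nearest is F.

F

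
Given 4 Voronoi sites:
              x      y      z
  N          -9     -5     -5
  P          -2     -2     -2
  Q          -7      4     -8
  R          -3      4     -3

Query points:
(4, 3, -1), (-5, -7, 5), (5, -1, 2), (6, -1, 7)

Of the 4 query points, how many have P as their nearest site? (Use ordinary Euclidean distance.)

(4, 3, -1) — d² to each: N:249, P:62, Q:171, R:54 → nearest is R
(-5, -7, 5) — d² to each: N:120, P:83, Q:294, R:189 → nearest is P
(5, -1, 2) — d² to each: N:261, P:66, Q:269, R:114 → nearest is P
(6, -1, 7) — d² to each: N:385, P:146, Q:419, R:206 → nearest is P
3 of the 4 points have P as nearest.

3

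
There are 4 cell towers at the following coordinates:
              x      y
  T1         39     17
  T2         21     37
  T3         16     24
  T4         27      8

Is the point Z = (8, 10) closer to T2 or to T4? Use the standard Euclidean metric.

Compare squared distances:
|ZT2|² = (8−21)² + (10−37)² = 169 + 729 = 898
|ZT4|² = (8−27)² + (10−8)² = 361 + 4 = 365
898 > 365, so T4 is closer.

T4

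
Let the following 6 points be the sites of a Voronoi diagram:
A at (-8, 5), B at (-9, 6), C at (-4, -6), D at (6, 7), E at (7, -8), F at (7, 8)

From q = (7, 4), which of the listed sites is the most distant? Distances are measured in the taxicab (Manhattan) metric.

C

d(q,A) = |7−(-8)| + |4−5| = 15 + 1 = 16
d(q,B) = |7−(-9)| + |4−6| = 16 + 2 = 18
d(q,C) = |7−(-4)| + |4−(-6)| = 11 + 10 = 21
d(q,D) = |7−6| + |4−7| = 1 + 3 = 4
d(q,E) = |7−7| + |4−(-8)| = 0 + 12 = 12
d(q,F) = |7−7| + |4−8| = 0 + 4 = 4
The largest is to C.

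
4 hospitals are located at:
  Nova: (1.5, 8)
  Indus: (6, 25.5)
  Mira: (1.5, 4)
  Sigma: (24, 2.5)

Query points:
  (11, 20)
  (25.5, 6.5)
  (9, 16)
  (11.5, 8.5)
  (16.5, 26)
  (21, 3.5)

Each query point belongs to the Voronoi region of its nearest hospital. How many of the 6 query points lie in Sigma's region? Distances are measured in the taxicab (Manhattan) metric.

(11, 20) — d to each: Nova:21.5, Indus:10.5, Mira:25.5, Sigma:30.5 → nearest is Indus
(25.5, 6.5) — d to each: Nova:25.5, Indus:38.5, Mira:26.5, Sigma:5.5 → nearest is Sigma
(9, 16) — d to each: Nova:15.5, Indus:12.5, Mira:19.5, Sigma:28.5 → nearest is Indus
(11.5, 8.5) — d to each: Nova:10.5, Indus:22.5, Mira:14.5, Sigma:18.5 → nearest is Nova
(16.5, 26) — d to each: Nova:33, Indus:11, Mira:37, Sigma:31 → nearest is Indus
(21, 3.5) — d to each: Nova:24, Indus:37, Mira:20, Sigma:4 → nearest is Sigma
2 of the 6 points have Sigma as nearest.

2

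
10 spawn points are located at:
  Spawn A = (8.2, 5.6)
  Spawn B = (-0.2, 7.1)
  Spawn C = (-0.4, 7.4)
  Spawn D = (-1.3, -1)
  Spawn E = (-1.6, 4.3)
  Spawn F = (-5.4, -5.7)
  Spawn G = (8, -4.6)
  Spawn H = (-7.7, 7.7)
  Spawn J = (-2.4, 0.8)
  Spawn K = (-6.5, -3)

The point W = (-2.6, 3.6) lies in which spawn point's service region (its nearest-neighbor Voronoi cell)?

Spawn E

Compare squared distances (the ordering matches that of the actual distances):
d²(W, Spawn A) = (-2.6−8.2)² + (3.6−5.6)² = 116.64 + 4 = 120.64
d²(W, Spawn B) = (-2.6−(-0.2))² + (3.6−7.1)² = 5.76 + 12.25 = 18.01
d²(W, Spawn C) = (-2.6−(-0.4))² + (3.6−7.4)² = 4.84 + 14.44 = 19.28
d²(W, Spawn D) = (-2.6−(-1.3))² + (3.6−(-1))² = 1.69 + 21.16 = 22.85
d²(W, Spawn E) = (-2.6−(-1.6))² + (3.6−4.3)² = 1 + 0.49 = 1.49
d²(W, Spawn F) = (-2.6−(-5.4))² + (3.6−(-5.7))² = 7.84 + 86.49 = 94.33
d²(W, Spawn G) = (-2.6−8)² + (3.6−(-4.6))² = 112.36 + 67.24 = 179.6
d²(W, Spawn H) = (-2.6−(-7.7))² + (3.6−7.7)² = 26.01 + 16.81 = 42.82
d²(W, Spawn J) = (-2.6−(-2.4))² + (3.6−0.8)² = 0.04 + 7.84 = 7.88
d²(W, Spawn K) = (-2.6−(-6.5))² + (3.6−(-3))² = 15.21 + 43.56 = 58.77
Spawn E is nearest.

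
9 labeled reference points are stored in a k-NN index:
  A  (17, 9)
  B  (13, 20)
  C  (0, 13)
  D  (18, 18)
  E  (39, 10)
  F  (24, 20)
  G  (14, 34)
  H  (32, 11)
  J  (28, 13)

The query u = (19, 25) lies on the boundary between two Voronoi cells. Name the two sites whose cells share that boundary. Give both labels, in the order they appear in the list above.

D and F

Squared distances from u to each site:
|uA|² = 4 + 256 = 260
|uB|² = 36 + 25 = 61
|uC|² = 361 + 144 = 505
|uD|² = 1 + 49 = 50
|uE|² = 400 + 225 = 625
|uF|² = 25 + 25 = 50
|uG|² = 25 + 81 = 106
|uH|² = 169 + 196 = 365
|uJ|² = 81 + 144 = 225
u is equidistant from D and F (both at squared distance 50), and every other site is strictly farther — so u lies on the D–F Voronoi edge.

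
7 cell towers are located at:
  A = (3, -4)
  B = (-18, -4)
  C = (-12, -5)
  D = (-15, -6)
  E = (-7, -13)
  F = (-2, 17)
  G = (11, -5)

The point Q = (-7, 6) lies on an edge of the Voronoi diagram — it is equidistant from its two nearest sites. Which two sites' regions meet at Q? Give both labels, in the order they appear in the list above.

C and F

Squared distances from Q to each site:
|QA|² = (-7−3)² + (6−(-4))² = 100 + 100 = 200
|QB|² = (-7−(-18))² + (6−(-4))² = 121 + 100 = 221
|QC|² = (-7−(-12))² + (6−(-5))² = 25 + 121 = 146
|QD|² = (-7−(-15))² + (6−(-6))² = 64 + 144 = 208
|QE|² = (-7−(-7))² + (6−(-13))² = 0 + 361 = 361
|QF|² = (-7−(-2))² + (6−17)² = 25 + 121 = 146
|QG|² = (-7−11)² + (6−(-5))² = 324 + 121 = 445
Q is equidistant from C and F (both at squared distance 146), and every other site is strictly farther — so Q lies on the C–F Voronoi edge.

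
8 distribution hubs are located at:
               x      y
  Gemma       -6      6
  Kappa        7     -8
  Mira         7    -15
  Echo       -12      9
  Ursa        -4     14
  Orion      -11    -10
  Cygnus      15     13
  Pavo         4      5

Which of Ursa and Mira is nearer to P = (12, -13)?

Compare squared distances:
d²(P, Ursa) = (12−(-4))² + (-13−14)² = 256 + 729 = 985
d²(P, Mira) = (12−7)² + (-13−(-15))² = 25 + 4 = 29
985 > 29, so Mira is closer.

Mira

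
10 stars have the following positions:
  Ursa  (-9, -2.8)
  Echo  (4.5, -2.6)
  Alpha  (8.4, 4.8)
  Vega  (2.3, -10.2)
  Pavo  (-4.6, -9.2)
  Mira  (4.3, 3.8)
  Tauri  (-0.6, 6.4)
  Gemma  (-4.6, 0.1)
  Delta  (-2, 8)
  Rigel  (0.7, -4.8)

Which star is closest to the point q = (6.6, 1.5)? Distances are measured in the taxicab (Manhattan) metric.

Mira

d(q, Ursa) = 15.6 + 4.3 = 19.9
d(q, Echo) = 2.1 + 4.1 = 6.2
d(q, Alpha) = 1.8 + 3.3 = 5.1
d(q, Vega) = 4.3 + 11.7 = 16
d(q, Pavo) = 11.2 + 10.7 = 21.9
d(q, Mira) = 2.3 + 2.3 = 4.6
d(q, Tauri) = 7.2 + 4.9 = 12.1
d(q, Gemma) = 11.2 + 1.4 = 12.6
d(q, Delta) = 8.6 + 6.5 = 15.1
d(q, Rigel) = 5.9 + 6.3 = 12.2
The smallest is to Mira, so q lies in the Voronoi region of Mira.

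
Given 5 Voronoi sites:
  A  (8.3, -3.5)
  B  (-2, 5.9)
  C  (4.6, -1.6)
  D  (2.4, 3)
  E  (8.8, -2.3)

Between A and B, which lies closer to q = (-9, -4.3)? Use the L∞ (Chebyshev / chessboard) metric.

B

d(q,A) = max(17.3, 0.8) = 17.3
d(q,B) = max(7, 10.2) = 10.2
17.3 > 10.2, so B is closer.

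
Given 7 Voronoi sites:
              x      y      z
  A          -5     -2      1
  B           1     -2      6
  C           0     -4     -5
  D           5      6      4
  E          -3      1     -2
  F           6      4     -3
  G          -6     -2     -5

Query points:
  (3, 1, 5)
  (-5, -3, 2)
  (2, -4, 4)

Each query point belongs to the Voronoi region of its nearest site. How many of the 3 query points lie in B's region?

(3, 1, 5) — d² to each: A:89, B:14, C:134, D:30, E:85, F:82, G:190 → nearest is B
(-5, -3, 2) — d² to each: A:2, B:53, C:75, D:185, E:36, F:195, G:51 → nearest is A
(2, -4, 4) — d² to each: A:62, B:9, C:85, D:109, E:86, F:129, G:149 → nearest is B
2 of the 3 points have B as nearest.

2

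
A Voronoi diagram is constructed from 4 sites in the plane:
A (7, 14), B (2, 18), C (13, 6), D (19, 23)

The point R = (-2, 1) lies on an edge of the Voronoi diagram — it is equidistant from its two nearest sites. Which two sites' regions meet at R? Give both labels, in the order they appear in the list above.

Squared distances from R to each site:
|RA|² = (-2−7)² + (1−14)² = 81 + 169 = 250
|RB|² = (-2−2)² + (1−18)² = 16 + 289 = 305
|RC|² = (-2−13)² + (1−6)² = 225 + 25 = 250
|RD|² = (-2−19)² + (1−23)² = 441 + 484 = 925
R is equidistant from A and C (both at squared distance 250), and every other site is strictly farther — so R lies on the A–C Voronoi edge.

A and C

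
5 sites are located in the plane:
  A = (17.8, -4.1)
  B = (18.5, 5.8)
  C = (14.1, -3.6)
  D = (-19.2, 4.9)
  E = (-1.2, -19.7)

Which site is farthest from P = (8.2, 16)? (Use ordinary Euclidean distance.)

Since √ is increasing, it suffices to compare squared distances:
|PA|² = (8.2−17.8)² + (16−(-4.1))² = 92.16 + 404.01 = 496.17
|PB|² = (8.2−18.5)² + (16−5.8)² = 106.09 + 104.04 = 210.13
|PC|² = (8.2−14.1)² + (16−(-3.6))² = 34.81 + 384.16 = 418.97
|PD|² = (8.2−(-19.2))² + (16−4.9)² = 750.76 + 123.21 = 873.97
|PE|² = (8.2−(-1.2))² + (16−(-19.7))² = 88.36 + 1274.49 = 1362.85
The largest is to E.

E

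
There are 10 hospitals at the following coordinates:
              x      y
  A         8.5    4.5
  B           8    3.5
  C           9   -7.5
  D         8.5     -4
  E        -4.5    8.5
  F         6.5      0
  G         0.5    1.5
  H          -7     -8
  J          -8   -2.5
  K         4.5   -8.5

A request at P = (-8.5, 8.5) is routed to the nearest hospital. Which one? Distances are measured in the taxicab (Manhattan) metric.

d(P,A) = |-8.5−8.5| + |8.5−4.5| = 17 + 4 = 21
d(P,B) = |-8.5−8| + |8.5−3.5| = 16.5 + 5 = 21.5
d(P,C) = |-8.5−9| + |8.5−(-7.5)| = 17.5 + 16 = 33.5
d(P,D) = |-8.5−8.5| + |8.5−(-4)| = 17 + 12.5 = 29.5
d(P,E) = |-8.5−(-4.5)| + |8.5−8.5| = 4 + 0 = 4
d(P,F) = |-8.5−6.5| + |8.5−0| = 15 + 8.5 = 23.5
d(P,G) = |-8.5−0.5| + |8.5−1.5| = 9 + 7 = 16
d(P,H) = |-8.5−(-7)| + |8.5−(-8)| = 1.5 + 16.5 = 18
d(P,J) = |-8.5−(-8)| + |8.5−(-2.5)| = 0.5 + 11 = 11.5
d(P,K) = |-8.5−4.5| + |8.5−(-8.5)| = 13 + 17 = 30
Minimum is at E.

E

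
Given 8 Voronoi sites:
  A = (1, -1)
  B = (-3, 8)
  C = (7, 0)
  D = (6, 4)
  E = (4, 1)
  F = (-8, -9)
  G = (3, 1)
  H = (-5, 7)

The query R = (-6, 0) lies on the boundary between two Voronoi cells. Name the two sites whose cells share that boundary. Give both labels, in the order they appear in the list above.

A and H

Squared distances from R to each site:
|RA|² = 49 + 1 = 50
|RB|² = 9 + 64 = 73
|RC|² = 169 + 0 = 169
|RD|² = 144 + 16 = 160
|RE|² = 100 + 1 = 101
|RF|² = 4 + 81 = 85
|RG|² = 81 + 1 = 82
|RH|² = 1 + 49 = 50
R is equidistant from A and H (both at squared distance 50), and every other site is strictly farther — so R lies on the A–H Voronoi edge.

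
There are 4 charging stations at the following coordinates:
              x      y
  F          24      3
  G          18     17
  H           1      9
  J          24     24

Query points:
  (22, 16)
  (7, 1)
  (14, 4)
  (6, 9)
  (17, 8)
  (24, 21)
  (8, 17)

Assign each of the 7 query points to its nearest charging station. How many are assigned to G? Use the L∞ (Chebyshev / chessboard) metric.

1

(22, 16) — d to each: F:13, G:4, H:21, J:8 → nearest is G
(7, 1) — d to each: F:17, G:16, H:8, J:23 → nearest is H
(14, 4) — d to each: F:10, G:13, H:13, J:20 → nearest is F
(6, 9) — d to each: F:18, G:12, H:5, J:18 → nearest is H
(17, 8) — d to each: F:7, G:9, H:16, J:16 → nearest is F
(24, 21) — d to each: F:18, G:6, H:23, J:3 → nearest is J
(8, 17) — d to each: F:16, G:10, H:8, J:16 → nearest is H
1 of the 7 points has G as nearest.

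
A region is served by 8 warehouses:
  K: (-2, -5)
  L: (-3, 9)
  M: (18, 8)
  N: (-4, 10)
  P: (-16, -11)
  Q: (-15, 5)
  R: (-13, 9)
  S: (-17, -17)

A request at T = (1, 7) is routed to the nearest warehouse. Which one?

L

Squared Euclidean distances:
|TK|² = (1−(-2))² + (7−(-5))² = 9 + 144 = 153
|TL|² = (1−(-3))² + (7−9)² = 16 + 4 = 20
|TM|² = (1−18)² + (7−8)² = 289 + 1 = 290
|TN|² = (1−(-4))² + (7−10)² = 25 + 9 = 34
|TP|² = (1−(-16))² + (7−(-11))² = 289 + 324 = 613
|TQ|² = (1−(-15))² + (7−5)² = 256 + 4 = 260
|TR|² = (1−(-13))² + (7−9)² = 196 + 4 = 200
|TS|² = (1−(-17))² + (7−(-17))² = 324 + 576 = 900
L is nearest.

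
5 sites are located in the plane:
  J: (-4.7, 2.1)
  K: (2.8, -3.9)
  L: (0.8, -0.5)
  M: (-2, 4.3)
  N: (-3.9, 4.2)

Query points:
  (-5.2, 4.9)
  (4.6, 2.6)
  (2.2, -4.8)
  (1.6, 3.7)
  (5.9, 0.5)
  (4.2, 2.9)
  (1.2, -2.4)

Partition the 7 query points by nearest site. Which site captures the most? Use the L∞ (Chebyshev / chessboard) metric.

K

(-5.2, 4.9) — d to each: J:2.8, K:8.8, L:6, M:3.2, N:1.3 → nearest is N
(4.6, 2.6) — d to each: J:9.3, K:6.5, L:3.8, M:6.6, N:8.5 → nearest is L
(2.2, -4.8) — d to each: J:6.9, K:0.9, L:4.3, M:9.1, N:9 → nearest is K
(1.6, 3.7) — d to each: J:6.3, K:7.6, L:4.2, M:3.6, N:5.5 → nearest is M
(5.9, 0.5) — d to each: J:10.6, K:4.4, L:5.1, M:7.9, N:9.8 → nearest is K
(4.2, 2.9) — d to each: J:8.9, K:6.8, L:3.4, M:6.2, N:8.1 → nearest is L
(1.2, -2.4) — d to each: J:5.9, K:1.6, L:1.9, M:6.7, N:6.6 → nearest is K
Tally — K:3, L:2, M:1, N:1. K captures the most (3).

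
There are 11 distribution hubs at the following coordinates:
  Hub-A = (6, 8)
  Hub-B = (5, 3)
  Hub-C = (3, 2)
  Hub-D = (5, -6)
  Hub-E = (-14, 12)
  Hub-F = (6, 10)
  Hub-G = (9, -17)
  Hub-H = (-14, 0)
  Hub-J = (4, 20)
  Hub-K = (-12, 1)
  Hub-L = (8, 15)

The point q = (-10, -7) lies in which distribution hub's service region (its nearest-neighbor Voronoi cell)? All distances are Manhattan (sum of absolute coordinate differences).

d(q, Hub-A) = |-10−6| + |-7−8| = 16 + 15 = 31
d(q, Hub-B) = |-10−5| + |-7−3| = 15 + 10 = 25
d(q, Hub-C) = |-10−3| + |-7−2| = 13 + 9 = 22
d(q, Hub-D) = |-10−5| + |-7−(-6)| = 15 + 1 = 16
d(q, Hub-E) = |-10−(-14)| + |-7−12| = 4 + 19 = 23
d(q, Hub-F) = |-10−6| + |-7−10| = 16 + 17 = 33
d(q, Hub-G) = |-10−9| + |-7−(-17)| = 19 + 10 = 29
d(q, Hub-H) = |-10−(-14)| + |-7−0| = 4 + 7 = 11
d(q, Hub-J) = |-10−4| + |-7−20| = 14 + 27 = 41
d(q, Hub-K) = |-10−(-12)| + |-7−1| = 2 + 8 = 10
d(q, Hub-L) = |-10−8| + |-7−15| = 18 + 22 = 40
Minimum is at Hub-K.

Hub-K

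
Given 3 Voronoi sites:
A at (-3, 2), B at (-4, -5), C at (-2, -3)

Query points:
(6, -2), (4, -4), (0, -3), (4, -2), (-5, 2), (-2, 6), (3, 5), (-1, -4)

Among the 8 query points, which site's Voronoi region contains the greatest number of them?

C

(6, -2) — d² to each: A:97, B:109, C:65 → nearest is C
(4, -4) — d² to each: A:85, B:65, C:37 → nearest is C
(0, -3) — d² to each: A:34, B:20, C:4 → nearest is C
(4, -2) — d² to each: A:65, B:73, C:37 → nearest is C
(-5, 2) — d² to each: A:4, B:50, C:34 → nearest is A
(-2, 6) — d² to each: A:17, B:125, C:81 → nearest is A
(3, 5) — d² to each: A:45, B:149, C:89 → nearest is A
(-1, -4) — d² to each: A:40, B:10, C:2 → nearest is C
Tally — A:3, C:5. C captures the most (5).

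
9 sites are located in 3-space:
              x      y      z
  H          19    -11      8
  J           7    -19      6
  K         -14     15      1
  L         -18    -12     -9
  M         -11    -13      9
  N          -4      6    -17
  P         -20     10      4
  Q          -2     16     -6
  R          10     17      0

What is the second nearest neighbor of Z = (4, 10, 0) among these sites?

Q

Since √ is increasing, it suffices to compare squared distances:
|ZH|² = (4−19)² + (10−(-11))² + (0−8)² = 225 + 441 + 64 = 730
|ZJ|² = (4−7)² + (10−(-19))² + (0−6)² = 9 + 841 + 36 = 886
|ZK|² = (4−(-14))² + (10−15)² + (0−1)² = 324 + 25 + 1 = 350
|ZL|² = (4−(-18))² + (10−(-12))² + (0−(-9))² = 484 + 484 + 81 = 1049
|ZM|² = (4−(-11))² + (10−(-13))² + (0−9)² = 225 + 529 + 81 = 835
|ZN|² = (4−(-4))² + (10−6)² + (0−(-17))² = 64 + 16 + 289 = 369
|ZP|² = (4−(-20))² + (10−10)² + (0−4)² = 576 + 0 + 16 = 592
|ZQ|² = (4−(-2))² + (10−16)² + (0−(-6))² = 36 + 36 + 36 = 108
|ZR|² = (4−10)² + (10−17)² + (0−0)² = 36 + 49 + 0 = 85
Sorted ascending: R, Q, K, … — the second-nearest is Q.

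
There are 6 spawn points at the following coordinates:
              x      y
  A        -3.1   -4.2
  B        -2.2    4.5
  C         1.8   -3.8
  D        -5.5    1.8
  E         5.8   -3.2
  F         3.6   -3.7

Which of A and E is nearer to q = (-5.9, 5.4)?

Compare squared distances:
|qA|² = (-5.9−(-3.1))² + (5.4−(-4.2))² = 7.84 + 92.16 = 100
|qE|² = (-5.9−5.8)² + (5.4−(-3.2))² = 136.89 + 73.96 = 210.85
100 < 210.85, so A is closer.

A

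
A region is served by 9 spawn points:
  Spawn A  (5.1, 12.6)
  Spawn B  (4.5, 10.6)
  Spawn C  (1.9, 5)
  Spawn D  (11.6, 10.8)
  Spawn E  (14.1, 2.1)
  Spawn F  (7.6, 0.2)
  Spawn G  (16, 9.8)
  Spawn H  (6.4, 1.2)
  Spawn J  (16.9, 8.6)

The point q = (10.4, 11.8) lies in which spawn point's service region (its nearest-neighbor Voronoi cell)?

Spawn D

Squared Euclidean distances:
d²(q, Spawn A) = (10.4−5.1)² + (11.8−12.6)² = 28.09 + 0.64 = 28.73
d²(q, Spawn B) = (10.4−4.5)² + (11.8−10.6)² = 34.81 + 1.44 = 36.25
d²(q, Spawn C) = (10.4−1.9)² + (11.8−5)² = 72.25 + 46.24 = 118.49
d²(q, Spawn D) = (10.4−11.6)² + (11.8−10.8)² = 1.44 + 1 = 2.44
d²(q, Spawn E) = (10.4−14.1)² + (11.8−2.1)² = 13.69 + 94.09 = 107.78
d²(q, Spawn F) = (10.4−7.6)² + (11.8−0.2)² = 7.84 + 134.56 = 142.4
d²(q, Spawn G) = (10.4−16)² + (11.8−9.8)² = 31.36 + 4 = 35.36
d²(q, Spawn H) = (10.4−6.4)² + (11.8−1.2)² = 16 + 112.36 = 128.36
d²(q, Spawn J) = (10.4−16.9)² + (11.8−8.6)² = 42.25 + 10.24 = 52.49
The smallest is to Spawn D, so q lies in the Voronoi region of Spawn D.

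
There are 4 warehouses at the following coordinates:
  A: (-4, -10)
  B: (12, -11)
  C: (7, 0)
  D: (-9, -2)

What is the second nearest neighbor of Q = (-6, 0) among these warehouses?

Compare squared distances (the ordering matches that of the actual distances):
|QA|² = (-6−(-4))² + (0−(-10))² = 4 + 100 = 104
|QB|² = (-6−12)² + (0−(-11))² = 324 + 121 = 445
|QC|² = (-6−7)² + (0−0)² = 169 + 0 = 169
|QD|² = (-6−(-9))² + (0−(-2))² = 9 + 4 = 13
Sorted ascending: D, A, C, … — the second-nearest is A.

A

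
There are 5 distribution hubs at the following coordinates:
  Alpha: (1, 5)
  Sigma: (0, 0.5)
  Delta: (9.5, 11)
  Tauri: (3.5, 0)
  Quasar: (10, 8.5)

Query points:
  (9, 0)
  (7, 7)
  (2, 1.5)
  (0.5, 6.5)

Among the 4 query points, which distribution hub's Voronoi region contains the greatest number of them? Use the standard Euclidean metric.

Tauri

(9, 0) — d² to each: Alpha:89, Sigma:81.25, Delta:121.25, Tauri:30.25, Quasar:73.25 → nearest is Tauri
(7, 7) — d² to each: Alpha:40, Sigma:91.25, Delta:22.25, Tauri:61.25, Quasar:11.25 → nearest is Quasar
(2, 1.5) — d² to each: Alpha:13.25, Sigma:5, Delta:146.5, Tauri:4.5, Quasar:113 → nearest is Tauri
(0.5, 6.5) — d² to each: Alpha:2.5, Sigma:36.25, Delta:101.25, Tauri:51.25, Quasar:94.25 → nearest is Alpha
Tally — Alpha:1, Tauri:2, Quasar:1. Tauri captures the most (2).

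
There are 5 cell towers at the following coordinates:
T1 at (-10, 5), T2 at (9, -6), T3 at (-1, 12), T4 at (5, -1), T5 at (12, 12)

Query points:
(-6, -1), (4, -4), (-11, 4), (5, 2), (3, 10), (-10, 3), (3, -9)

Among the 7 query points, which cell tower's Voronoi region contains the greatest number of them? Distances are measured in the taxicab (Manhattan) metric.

(-6, -1) — d to each: T1:10, T2:20, T3:18, T4:11, T5:31 → nearest is T1
(4, -4) — d to each: T1:23, T2:7, T3:21, T4:4, T5:24 → nearest is T4
(-11, 4) — d to each: T1:2, T2:30, T3:18, T4:21, T5:31 → nearest is T1
(5, 2) — d to each: T1:18, T2:12, T3:16, T4:3, T5:17 → nearest is T4
(3, 10) — d to each: T1:18, T2:22, T3:6, T4:13, T5:11 → nearest is T3
(-10, 3) — d to each: T1:2, T2:28, T3:18, T4:19, T5:31 → nearest is T1
(3, -9) — d to each: T1:27, T2:9, T3:25, T4:10, T5:30 → nearest is T2
Tally — T1:3, T2:1, T3:1, T4:2. T1 captures the most (3).

T1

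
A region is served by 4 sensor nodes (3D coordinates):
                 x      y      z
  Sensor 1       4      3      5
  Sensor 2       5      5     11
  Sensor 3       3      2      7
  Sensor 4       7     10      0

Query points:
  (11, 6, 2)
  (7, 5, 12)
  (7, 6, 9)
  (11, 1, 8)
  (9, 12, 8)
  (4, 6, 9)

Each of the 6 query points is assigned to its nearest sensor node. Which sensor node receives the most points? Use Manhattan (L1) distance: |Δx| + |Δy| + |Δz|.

(11, 6, 2) — d to each: Sensor 1:13, Sensor 2:16, Sensor 3:17, Sensor 4:10 → nearest is Sensor 4
(7, 5, 12) — d to each: Sensor 1:12, Sensor 2:3, Sensor 3:12, Sensor 4:17 → nearest is Sensor 2
(7, 6, 9) — d to each: Sensor 1:10, Sensor 2:5, Sensor 3:10, Sensor 4:13 → nearest is Sensor 2
(11, 1, 8) — d to each: Sensor 1:12, Sensor 2:13, Sensor 3:10, Sensor 4:21 → nearest is Sensor 3
(9, 12, 8) — d to each: Sensor 1:17, Sensor 2:14, Sensor 3:17, Sensor 4:12 → nearest is Sensor 4
(4, 6, 9) — d to each: Sensor 1:7, Sensor 2:4, Sensor 3:7, Sensor 4:16 → nearest is Sensor 2
Tally — Sensor 2:3, Sensor 3:1, Sensor 4:2. Sensor 2 captures the most (3).

Sensor 2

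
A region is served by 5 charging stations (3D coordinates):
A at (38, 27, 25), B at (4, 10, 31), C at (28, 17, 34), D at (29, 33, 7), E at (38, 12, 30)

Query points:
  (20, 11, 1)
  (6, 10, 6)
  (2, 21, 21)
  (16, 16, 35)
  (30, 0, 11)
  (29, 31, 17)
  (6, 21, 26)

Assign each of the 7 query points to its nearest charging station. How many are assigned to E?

1

(20, 11, 1) — d² to each: A:1156, B:1157, C:1189, D:601, E:1166 → nearest is D
(6, 10, 6) — d² to each: A:1674, B:629, C:1317, D:1059, E:1604 → nearest is B
(2, 21, 21) — d² to each: A:1348, B:225, C:861, D:1069, E:1458 → nearest is B
(16, 16, 35) — d² to each: A:705, B:196, C:146, D:1242, E:525 → nearest is C
(30, 0, 11) — d² to each: A:989, B:1176, C:822, D:1106, E:569 → nearest is E
(29, 31, 17) — d² to each: A:161, B:1262, C:486, D:104, E:611 → nearest is D
(6, 21, 26) — d² to each: A:1061, B:150, C:564, D:1034, E:1121 → nearest is B
1 of the 7 points has E as nearest.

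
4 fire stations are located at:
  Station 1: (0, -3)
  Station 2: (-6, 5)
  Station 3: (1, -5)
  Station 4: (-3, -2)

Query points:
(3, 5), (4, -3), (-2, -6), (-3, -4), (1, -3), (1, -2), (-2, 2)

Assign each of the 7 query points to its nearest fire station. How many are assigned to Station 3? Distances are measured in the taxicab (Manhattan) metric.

(3, 5) — d to each: Station 1:11, Station 2:9, Station 3:12, Station 4:13 → nearest is Station 2
(4, -3) — d to each: Station 1:4, Station 2:18, Station 3:5, Station 4:8 → nearest is Station 1
(-2, -6) — d to each: Station 1:5, Station 2:15, Station 3:4, Station 4:5 → nearest is Station 3
(-3, -4) — d to each: Station 1:4, Station 2:12, Station 3:5, Station 4:2 → nearest is Station 4
(1, -3) — d to each: Station 1:1, Station 2:15, Station 3:2, Station 4:5 → nearest is Station 1
(1, -2) — d to each: Station 1:2, Station 2:14, Station 3:3, Station 4:4 → nearest is Station 1
(-2, 2) — d to each: Station 1:7, Station 2:7, Station 3:10, Station 4:5 → nearest is Station 4
1 of the 7 points has Station 3 as nearest.

1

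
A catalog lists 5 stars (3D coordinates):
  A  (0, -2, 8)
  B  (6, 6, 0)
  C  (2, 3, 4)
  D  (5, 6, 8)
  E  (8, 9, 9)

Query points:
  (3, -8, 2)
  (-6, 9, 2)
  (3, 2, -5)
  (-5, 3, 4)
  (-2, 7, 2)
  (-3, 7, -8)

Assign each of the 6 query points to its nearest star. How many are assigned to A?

(3, -8, 2) — d² to each: A:81, B:209, C:126, D:236, E:363 → nearest is A
(-6, 9, 2) — d² to each: A:193, B:157, C:104, D:166, E:245 → nearest is C
(3, 2, -5) — d² to each: A:194, B:50, C:83, D:189, E:270 → nearest is B
(-5, 3, 4) — d² to each: A:66, B:146, C:49, D:125, E:230 → nearest is C
(-2, 7, 2) — d² to each: A:121, B:69, C:36, D:86, E:153 → nearest is C
(-3, 7, -8) — d² to each: A:346, B:146, C:185, D:321, E:414 → nearest is B
1 of the 6 points has A as nearest.

1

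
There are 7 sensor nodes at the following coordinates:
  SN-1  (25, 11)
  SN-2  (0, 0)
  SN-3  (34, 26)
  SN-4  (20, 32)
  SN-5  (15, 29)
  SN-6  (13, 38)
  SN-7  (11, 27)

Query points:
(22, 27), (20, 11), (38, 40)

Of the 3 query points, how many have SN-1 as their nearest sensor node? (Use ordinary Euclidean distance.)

1

(22, 27) — d² to each: SN-1:265, SN-2:1213, SN-3:145, SN-4:29, SN-5:53, SN-6:202, SN-7:121 → nearest is SN-4
(20, 11) — d² to each: SN-1:25, SN-2:521, SN-3:421, SN-4:441, SN-5:349, SN-6:778, SN-7:337 → nearest is SN-1
(38, 40) — d² to each: SN-1:1010, SN-2:3044, SN-3:212, SN-4:388, SN-5:650, SN-6:629, SN-7:898 → nearest is SN-3
1 of the 3 points has SN-1 as nearest.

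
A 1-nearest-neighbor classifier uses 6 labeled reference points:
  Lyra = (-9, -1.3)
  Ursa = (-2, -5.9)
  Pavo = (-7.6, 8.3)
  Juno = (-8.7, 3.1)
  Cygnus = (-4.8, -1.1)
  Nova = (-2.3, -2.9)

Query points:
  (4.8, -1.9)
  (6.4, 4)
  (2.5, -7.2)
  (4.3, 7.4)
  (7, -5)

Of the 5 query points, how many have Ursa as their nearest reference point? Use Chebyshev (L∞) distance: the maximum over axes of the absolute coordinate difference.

3

(4.8, -1.9) — d to each: Lyra:13.8, Ursa:6.8, Pavo:12.4, Juno:13.5, Cygnus:9.6, Nova:7.1 → nearest is Ursa
(6.4, 4) — d to each: Lyra:15.4, Ursa:9.9, Pavo:14, Juno:15.1, Cygnus:11.2, Nova:8.7 → nearest is Nova
(2.5, -7.2) — d to each: Lyra:11.5, Ursa:4.5, Pavo:15.5, Juno:11.2, Cygnus:7.3, Nova:4.8 → nearest is Ursa
(4.3, 7.4) — d to each: Lyra:13.3, Ursa:13.3, Pavo:11.9, Juno:13, Cygnus:9.1, Nova:10.3 → nearest is Cygnus
(7, -5) — d to each: Lyra:16, Ursa:9, Pavo:14.6, Juno:15.7, Cygnus:11.8, Nova:9.3 → nearest is Ursa
3 of the 5 points have Ursa as nearest.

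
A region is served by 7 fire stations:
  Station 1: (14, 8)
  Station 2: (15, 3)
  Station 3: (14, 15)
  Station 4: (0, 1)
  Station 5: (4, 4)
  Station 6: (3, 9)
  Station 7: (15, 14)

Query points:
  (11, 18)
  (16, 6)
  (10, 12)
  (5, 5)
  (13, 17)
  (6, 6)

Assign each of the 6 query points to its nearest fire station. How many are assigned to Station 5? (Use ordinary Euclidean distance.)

2

(11, 18) — d² to each: Station 1:109, Station 2:241, Station 3:18, Station 4:410, Station 5:245, Station 6:145, Station 7:32 → nearest is Station 3
(16, 6) — d² to each: Station 1:8, Station 2:10, Station 3:85, Station 4:281, Station 5:148, Station 6:178, Station 7:65 → nearest is Station 1
(10, 12) — d² to each: Station 1:32, Station 2:106, Station 3:25, Station 4:221, Station 5:100, Station 6:58, Station 7:29 → nearest is Station 3
(5, 5) — d² to each: Station 1:90, Station 2:104, Station 3:181, Station 4:41, Station 5:2, Station 6:20, Station 7:181 → nearest is Station 5
(13, 17) — d² to each: Station 1:82, Station 2:200, Station 3:5, Station 4:425, Station 5:250, Station 6:164, Station 7:13 → nearest is Station 3
(6, 6) — d² to each: Station 1:68, Station 2:90, Station 3:145, Station 4:61, Station 5:8, Station 6:18, Station 7:145 → nearest is Station 5
2 of the 6 points have Station 5 as nearest.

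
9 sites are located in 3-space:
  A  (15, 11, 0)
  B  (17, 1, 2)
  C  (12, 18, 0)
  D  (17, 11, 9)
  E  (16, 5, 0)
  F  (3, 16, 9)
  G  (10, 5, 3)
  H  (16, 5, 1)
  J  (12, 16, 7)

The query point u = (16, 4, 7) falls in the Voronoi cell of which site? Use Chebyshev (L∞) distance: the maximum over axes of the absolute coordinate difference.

B

d(u,A) = max(1, 7, 7) = 7
d(u,B) = max(1, 3, 5) = 5
d(u,C) = max(4, 14, 7) = 14
d(u,D) = max(1, 7, 2) = 7
d(u,E) = max(0, 1, 7) = 7
d(u,F) = max(13, 12, 2) = 13
d(u,G) = max(6, 1, 4) = 6
d(u,H) = max(0, 1, 6) = 6
d(u,J) = max(4, 12, 0) = 12
The smallest is to B, so u lies in the Voronoi region of B.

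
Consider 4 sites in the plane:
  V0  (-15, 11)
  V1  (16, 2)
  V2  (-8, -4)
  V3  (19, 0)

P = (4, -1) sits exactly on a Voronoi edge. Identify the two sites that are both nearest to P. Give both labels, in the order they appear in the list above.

Squared distances from P to each site:
|PV0|² = (4−(-15))² + (-1−11)² = 361 + 144 = 505
|PV1|² = (4−16)² + (-1−2)² = 144 + 9 = 153
|PV2|² = (4−(-8))² + (-1−(-4))² = 144 + 9 = 153
|PV3|² = (4−19)² + (-1−0)² = 225 + 1 = 226
P is equidistant from V1 and V2 (both at squared distance 153), and every other site is strictly farther — so P lies on the V1–V2 Voronoi edge.

V1 and V2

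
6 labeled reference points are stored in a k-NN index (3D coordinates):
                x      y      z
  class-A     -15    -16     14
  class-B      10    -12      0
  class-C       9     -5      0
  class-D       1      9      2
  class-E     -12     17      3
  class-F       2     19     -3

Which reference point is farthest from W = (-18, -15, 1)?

Compare squared distances (the ordering matches that of the actual distances):
d²(W, class-A) = 9 + 1 + 169 = 179
d²(W, class-B) = 784 + 9 + 1 = 794
d²(W, class-C) = 729 + 100 + 1 = 830
d²(W, class-D) = 361 + 576 + 1 = 938
d²(W, class-E) = 36 + 1024 + 4 = 1064
d²(W, class-F) = 400 + 1156 + 16 = 1572
The largest is to class-F.

class-F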